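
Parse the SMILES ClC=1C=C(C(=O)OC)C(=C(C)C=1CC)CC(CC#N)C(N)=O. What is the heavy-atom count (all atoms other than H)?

22

Every atom symbol written in the SMILES (organic subset) is one heavy atom; implicit H are not written.
Heavy atoms by element → C:16, Cl:1, N:2, O:3.
Total: 22.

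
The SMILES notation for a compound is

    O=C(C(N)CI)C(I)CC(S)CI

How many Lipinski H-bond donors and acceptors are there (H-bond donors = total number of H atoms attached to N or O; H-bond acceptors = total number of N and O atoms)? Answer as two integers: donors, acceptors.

Donors: find every N or O and count the H atoms it carries.
  atom 1 (O): bond orders sum to 2 → 0 H
  atom 4 (N): bond orders sum to 1 → 2 H
Lipinski HBD = 2.
Acceptors: N atoms = 1, O atoms = 1 → HBA = 2.

2, 2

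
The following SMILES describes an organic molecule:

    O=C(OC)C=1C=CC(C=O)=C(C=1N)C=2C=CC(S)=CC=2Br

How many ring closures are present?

2

In SMILES, each pair of matching ring-closure digits denotes one ring-closing bond; the number of such bonds equals the number of independent rings.
Ring-closure bonds here: 2.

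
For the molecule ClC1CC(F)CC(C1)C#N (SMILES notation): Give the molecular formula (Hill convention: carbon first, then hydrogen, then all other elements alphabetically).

Walk through each heavy atom and fill implicit hydrogens from standard valence (C 4, N 3, O 2, S 2, halogen 1):
  atom 1: Cl (halogen, monovalent) → 0 H
  atom 2: C, bond orders sum to 3 (valence 4) → 1 H
  atom 3: C, bond orders sum to 2 (valence 4) → 2 H
  atom 4: C, bond orders sum to 3 (valence 4) → 1 H
  atom 5: F (halogen, monovalent) → 0 H
  atom 6: C, bond orders sum to 2 (valence 4) → 2 H
  atom 7: C, bond orders sum to 3 (valence 4) → 1 H
  atom 8: C, bond orders sum to 2 (valence 4) → 2 H
  atom 9: C, bond orders sum to 4 (valence 4) → 0 H
  atom 10: N, bond orders sum to 3 (valence 3) → 0 H
Totals → C:7, H:9, Cl:1, F:1, N:1.
In Hill order: C7H9ClFN.

C7H9ClFN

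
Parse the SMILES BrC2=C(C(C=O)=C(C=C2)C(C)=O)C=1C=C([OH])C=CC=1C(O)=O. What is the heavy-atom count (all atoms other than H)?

Every atom symbol written in the SMILES (organic subset) is one heavy atom; implicit H are not written.
Heavy atoms by element → Br:1, C:16, O:5.
Total: 22.

22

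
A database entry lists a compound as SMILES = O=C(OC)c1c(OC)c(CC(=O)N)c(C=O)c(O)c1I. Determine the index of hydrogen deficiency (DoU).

Molecular formula: C12H12INO6.
DoU = (2C + 2 + N − H − X) / 2, where X is the halogen count and O/S are ignored.
    = (2·12 + 2 + 1 − 12 − 1) / 2 = 14 / 2 = 7.

7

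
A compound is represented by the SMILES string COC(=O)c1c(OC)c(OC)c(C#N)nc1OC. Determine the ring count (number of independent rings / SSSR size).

1

In SMILES, each pair of matching ring-closure digits denotes one ring-closing bond; the number of such bonds equals the number of independent rings.
Ring-closure bonds here: 1.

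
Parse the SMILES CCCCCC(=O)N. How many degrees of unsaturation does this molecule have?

1

Degree of unsaturation = (number of rings) + (number of π bonds).
Ring closures in the SMILES: 0.
π bonds: 1 double bond (each 1 DoU) → 1 DoU from unsaturation.
Total DoU = 0 + 1 = 1.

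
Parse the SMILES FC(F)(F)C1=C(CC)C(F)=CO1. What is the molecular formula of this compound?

Walk through each heavy atom and fill implicit hydrogens from standard valence (C 4, N 3, O 2, S 2, halogen 1):
  atom 1: F (halogen, monovalent) → 0 H
  atom 2: C, bond orders sum to 4 (valence 4) → 0 H
  atom 3: F (halogen, monovalent) → 0 H
  atom 4: F (halogen, monovalent) → 0 H
  atom 5: C, bond orders sum to 4 (valence 4) → 0 H
  atom 6: C, bond orders sum to 4 (valence 4) → 0 H
  atom 7: C, bond orders sum to 2 (valence 4) → 2 H
  atom 8: C, bond orders sum to 1 (valence 4) → 3 H
  atom 9: C, bond orders sum to 4 (valence 4) → 0 H
  atom 10: F (halogen, monovalent) → 0 H
  atom 11: C, bond orders sum to 3 (valence 4) → 1 H
  atom 12: O, bond orders sum to 2 (valence 2) → 0 H
Totals → C:7, H:6, F:4, O:1.

C7H6F4O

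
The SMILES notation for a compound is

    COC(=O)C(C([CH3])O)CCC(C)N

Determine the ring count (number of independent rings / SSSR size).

0

In SMILES, each pair of matching ring-closure digits denotes one ring-closing bond; the number of such bonds equals the number of independent rings.
Ring-closure bonds here: 0.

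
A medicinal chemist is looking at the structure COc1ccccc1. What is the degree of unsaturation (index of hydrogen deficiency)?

Molecular formula: C7H8O.
DoU = (2C + 2 + N − H − X) / 2, where X is the halogen count and O/S are ignored.
    = (2·7 + 2 + 0 − 8 − 0) / 2 = 8 / 2 = 4.

4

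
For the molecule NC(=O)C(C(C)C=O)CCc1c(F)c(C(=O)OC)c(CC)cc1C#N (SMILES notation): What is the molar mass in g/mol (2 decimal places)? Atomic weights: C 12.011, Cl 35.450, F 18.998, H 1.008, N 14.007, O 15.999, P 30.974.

348.37 g/mol

First, the molecular formula is C18H21FN2O4 (counting implicit H from valence).
  C: 18 × 12.011 = 216.198
  F: 1 × 18.998 = 18.998
  H: 21 × 1.008 = 21.168
  N: 2 × 14.007 = 28.014
  O: 4 × 15.999 = 63.996
Sum: 18×12.011 + 1×18.998 + 21×1.008 + 2×14.007 + 4×15.999 = 348.374 → 348.37 g/mol.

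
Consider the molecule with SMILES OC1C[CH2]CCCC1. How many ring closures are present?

1

In SMILES, each pair of matching ring-closure digits denotes one ring-closing bond; the number of such bonds equals the number of independent rings.
Ring-closure bonds here: 1.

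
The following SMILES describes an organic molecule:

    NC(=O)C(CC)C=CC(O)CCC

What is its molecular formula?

C10H19NO2

Walk through each heavy atom and fill implicit hydrogens from standard valence (C 4, N 3, O 2, S 2, halogen 1):
  atom 1: N, bond orders sum to 1 (valence 3) → 2 H
  atom 2: C, bond orders sum to 4 (valence 4) → 0 H
  atom 3: O, bond orders sum to 2 (valence 2) → 0 H
  atom 4: C, bond orders sum to 3 (valence 4) → 1 H
  atom 5: C, bond orders sum to 2 (valence 4) → 2 H
  atom 6: C, bond orders sum to 1 (valence 4) → 3 H
  atom 7: C, bond orders sum to 3 (valence 4) → 1 H
  atom 8: C, bond orders sum to 3 (valence 4) → 1 H
  atom 9: C, bond orders sum to 3 (valence 4) → 1 H
  atom 10: O, bond orders sum to 1 (valence 2) → 1 H
  atom 11: C, bond orders sum to 2 (valence 4) → 2 H
  atom 12: C, bond orders sum to 2 (valence 4) → 2 H
  atom 13: C, bond orders sum to 1 (valence 4) → 3 H
Totals → C:10, H:19, N:1, O:2.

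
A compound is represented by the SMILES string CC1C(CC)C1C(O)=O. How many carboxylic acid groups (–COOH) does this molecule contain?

The carboxylic acid motif appears at heavy-atom position 7 in the SMILES.
Carboxylic acid count: 1.

1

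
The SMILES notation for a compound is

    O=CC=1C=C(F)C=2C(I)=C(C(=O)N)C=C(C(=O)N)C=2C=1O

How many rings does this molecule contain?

In SMILES, each pair of matching ring-closure digits denotes one ring-closing bond; the number of such bonds equals the number of independent rings.
Ring-closure bonds here: 2.

2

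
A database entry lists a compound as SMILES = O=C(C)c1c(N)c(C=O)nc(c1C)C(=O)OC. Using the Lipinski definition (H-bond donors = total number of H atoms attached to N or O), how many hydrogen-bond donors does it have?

2

Donors: find every N or O and count the H atoms it carries.
  atom 1 (O): bond orders sum to 2 → 0 H
  atom 6 (N): bond orders sum to 1 → 2 H
  atom 9 (O): bond orders sum to 2 → 0 H
  atom 10 (N): bond orders sum to 3 → 0 H
  atom 15 (O): bond orders sum to 2 → 0 H
  atom 16 (O): bond orders sum to 2 → 0 H
Lipinski HBD = 2.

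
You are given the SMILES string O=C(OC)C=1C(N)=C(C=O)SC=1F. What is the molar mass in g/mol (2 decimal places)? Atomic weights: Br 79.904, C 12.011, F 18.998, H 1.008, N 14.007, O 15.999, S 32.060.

203.19 g/mol

First, the molecular formula is C7H6FNO3S (counting implicit H from valence).
  C: 7 × 12.011 = 84.077
  F: 1 × 18.998 = 18.998
  H: 6 × 1.008 = 6.048
  N: 1 × 14.007 = 14.007
  O: 3 × 15.999 = 47.997
  S: 1 × 32.060 = 32.060
Sum: 7×12.011 + 1×18.998 + 6×1.008 + 1×14.007 + 3×15.999 + 1×32.060 = 203.187 → 203.19 g/mol.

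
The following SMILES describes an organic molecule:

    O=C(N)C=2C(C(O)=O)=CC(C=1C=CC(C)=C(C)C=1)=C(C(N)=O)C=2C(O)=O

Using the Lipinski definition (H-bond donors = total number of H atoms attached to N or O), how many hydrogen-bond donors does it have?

6

Donors: find every N or O and count the H atoms it carries.
  atom 1 (O): bond orders sum to 2 → 0 H
  atom 3 (N): bond orders sum to 1 → 2 H
  atom 7 (O): bond orders sum to 1 → 1 H
  atom 8 (O): bond orders sum to 2 → 0 H
  atom 21 (N): bond orders sum to 1 → 2 H
  atom 22 (O): bond orders sum to 2 → 0 H
  atom 25 (O): bond orders sum to 1 → 1 H
  atom 26 (O): bond orders sum to 2 → 0 H
Lipinski HBD = 6.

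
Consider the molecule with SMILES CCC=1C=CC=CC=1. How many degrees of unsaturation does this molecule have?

Molecular formula: C8H10.
DoU = (2C + 2 + N − H − X) / 2, where X is the halogen count and O/S are ignored.
    = (2·8 + 2 + 0 − 10 − 0) / 2 = 8 / 2 = 4.

4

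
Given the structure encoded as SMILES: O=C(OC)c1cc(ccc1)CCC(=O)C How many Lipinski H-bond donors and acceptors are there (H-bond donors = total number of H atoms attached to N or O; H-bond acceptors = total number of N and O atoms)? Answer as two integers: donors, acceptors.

0, 3

Donors: find every N or O and count the H atoms it carries.
  atom 1 (O): bond orders sum to 2 → 0 H
  atom 3 (O): bond orders sum to 2 → 0 H
  atom 14 (O): bond orders sum to 2 → 0 H
Lipinski HBD = 0.
Acceptors: N atoms = 0, O atoms = 3 → HBA = 3.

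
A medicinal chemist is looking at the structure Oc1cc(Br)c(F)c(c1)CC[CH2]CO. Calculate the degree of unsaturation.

4

Molecular formula: C10H12BrFO2.
DoU = (2C + 2 + N − H − X) / 2, where X is the halogen count and O/S are ignored.
    = (2·10 + 2 + 0 − 12 − 2) / 2 = 8 / 2 = 4.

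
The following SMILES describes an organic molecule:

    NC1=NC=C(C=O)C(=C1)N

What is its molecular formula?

C6H7N3O

Walk through each heavy atom and fill implicit hydrogens from standard valence (C 4, N 3, O 2, S 2, halogen 1):
  atom 1: N, bond orders sum to 1 (valence 3) → 2 H
  atom 2: C, bond orders sum to 4 (valence 4) → 0 H
  atom 3: N, bond orders sum to 3 (valence 3) → 0 H
  atom 4: C, bond orders sum to 3 (valence 4) → 1 H
  atom 5: C, bond orders sum to 4 (valence 4) → 0 H
  atom 6: C, bond orders sum to 3 (valence 4) → 1 H
  atom 7: O, bond orders sum to 2 (valence 2) → 0 H
  atom 8: C, bond orders sum to 4 (valence 4) → 0 H
  atom 9: C, bond orders sum to 3 (valence 4) → 1 H
  atom 10: N, bond orders sum to 1 (valence 3) → 2 H
Totals → C:6, H:7, N:3, O:1.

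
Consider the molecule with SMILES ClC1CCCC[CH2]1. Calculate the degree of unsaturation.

Degree of unsaturation = (number of rings) + (number of π bonds).
Ring closures in the SMILES: 1.
π bonds: none → 0 DoU from unsaturation.
Total DoU = 1 + 0 = 1.

1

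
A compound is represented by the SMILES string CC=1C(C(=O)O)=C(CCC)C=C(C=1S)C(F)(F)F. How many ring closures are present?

1

In SMILES, each pair of matching ring-closure digits denotes one ring-closing bond; the number of such bonds equals the number of independent rings.
Ring-closure bonds here: 1.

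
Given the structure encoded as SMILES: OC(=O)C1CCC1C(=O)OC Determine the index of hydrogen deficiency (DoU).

3

Degree of unsaturation = (number of rings) + (number of π bonds).
Ring closures in the SMILES: 1.
π bonds: 2 double bonds (each 1 DoU) → 2 DoU from unsaturation.
Total DoU = 1 + 2 = 3.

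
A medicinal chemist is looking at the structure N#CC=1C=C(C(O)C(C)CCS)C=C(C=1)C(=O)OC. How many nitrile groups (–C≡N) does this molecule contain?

1

The nitrile motif appears at heavy-atom position 2 in the SMILES.
Other groups present: 1 ester, 1 hydroxyl, 1 thiol.
Nitrile count: 1.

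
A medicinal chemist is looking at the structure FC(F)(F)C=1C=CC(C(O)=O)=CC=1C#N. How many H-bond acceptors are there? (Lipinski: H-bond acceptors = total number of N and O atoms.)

3

N atoms: 1; O atoms: 2.
Lipinski HBA = 1 + 2 = 3.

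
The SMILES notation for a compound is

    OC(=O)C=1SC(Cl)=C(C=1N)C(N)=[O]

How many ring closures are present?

In SMILES, each pair of matching ring-closure digits denotes one ring-closing bond; the number of such bonds equals the number of independent rings.
Ring-closure bonds here: 1.

1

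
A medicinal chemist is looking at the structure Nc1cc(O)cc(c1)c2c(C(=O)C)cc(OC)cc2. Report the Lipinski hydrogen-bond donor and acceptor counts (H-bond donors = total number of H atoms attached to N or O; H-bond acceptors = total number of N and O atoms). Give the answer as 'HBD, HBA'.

3, 4

Donors: find every N or O and count the H atoms it carries.
  atom 1 (N): bond orders sum to 1 → 2 H
  atom 5 (O): bond orders sum to 1 → 1 H
  atom 12 (O): bond orders sum to 2 → 0 H
  atom 16 (O): bond orders sum to 2 → 0 H
Lipinski HBD = 3.
Acceptors: N atoms = 1, O atoms = 3 → HBA = 4.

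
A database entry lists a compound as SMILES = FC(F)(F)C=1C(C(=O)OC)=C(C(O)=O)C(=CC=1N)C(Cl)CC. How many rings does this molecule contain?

1

In SMILES, each pair of matching ring-closure digits denotes one ring-closing bond; the number of such bonds equals the number of independent rings.
Ring-closure bonds here: 1.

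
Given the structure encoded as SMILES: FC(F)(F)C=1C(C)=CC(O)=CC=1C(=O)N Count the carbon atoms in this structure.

9

Count every carbon token in the SMILES (each C, including those in ring-closure positions and inside branches).
Carbon count: 9.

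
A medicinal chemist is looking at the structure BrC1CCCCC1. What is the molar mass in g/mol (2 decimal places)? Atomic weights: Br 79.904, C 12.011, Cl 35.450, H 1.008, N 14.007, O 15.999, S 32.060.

163.06 g/mol

First, the molecular formula is C6H11Br (counting implicit H from valence).
  Br: 1 × 79.904 = 79.904
  C: 6 × 12.011 = 72.066
  H: 11 × 1.008 = 11.088
Sum: 1×79.904 + 6×12.011 + 11×1.008 = 163.058 → 163.06 g/mol.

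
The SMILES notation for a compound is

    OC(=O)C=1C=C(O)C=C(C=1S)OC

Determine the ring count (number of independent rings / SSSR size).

1

In SMILES, each pair of matching ring-closure digits denotes one ring-closing bond; the number of such bonds equals the number of independent rings.
Ring-closure bonds here: 1.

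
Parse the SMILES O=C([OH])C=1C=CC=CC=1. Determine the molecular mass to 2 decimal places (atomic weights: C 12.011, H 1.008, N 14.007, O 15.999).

First, the molecular formula is C7H6O2 (counting implicit H from valence).
  C: 7 × 12.011 = 84.077
  H: 6 × 1.008 = 6.048
  O: 2 × 15.999 = 31.998
Sum: 7×12.011 + 6×1.008 + 2×15.999 = 122.123 → 122.12 g/mol.

122.12 g/mol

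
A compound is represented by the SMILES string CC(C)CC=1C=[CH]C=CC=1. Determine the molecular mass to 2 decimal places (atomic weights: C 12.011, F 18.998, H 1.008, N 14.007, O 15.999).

134.22 g/mol

First, the molecular formula is C10H14 (counting implicit H from valence).
  C: 10 × 12.011 = 120.110
  H: 14 × 1.008 = 14.112
Sum: 10×12.011 + 14×1.008 = 134.222 → 134.22 g/mol.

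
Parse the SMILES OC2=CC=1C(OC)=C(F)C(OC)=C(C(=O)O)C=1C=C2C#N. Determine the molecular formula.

Walk through each heavy atom and fill implicit hydrogens from standard valence (C 4, N 3, O 2, S 2, halogen 1):
  atom 1: O, bond orders sum to 1 (valence 2) → 1 H
  atom 2: C, bond orders sum to 4 (valence 4) → 0 H
  atom 3: C, bond orders sum to 3 (valence 4) → 1 H
  atom 4: C, bond orders sum to 4 (valence 4) → 0 H
  atom 5: C, bond orders sum to 4 (valence 4) → 0 H
  atom 6: O, bond orders sum to 2 (valence 2) → 0 H
  atom 7: C, bond orders sum to 1 (valence 4) → 3 H
  atom 8: C, bond orders sum to 4 (valence 4) → 0 H
  atom 9: F (halogen, monovalent) → 0 H
  atom 10: C, bond orders sum to 4 (valence 4) → 0 H
  atom 11: O, bond orders sum to 2 (valence 2) → 0 H
  atom 12: C, bond orders sum to 1 (valence 4) → 3 H
  atom 13: C, bond orders sum to 4 (valence 4) → 0 H
  atom 14: C, bond orders sum to 4 (valence 4) → 0 H
  atom 15: O, bond orders sum to 2 (valence 2) → 0 H
  atom 16: O, bond orders sum to 1 (valence 2) → 1 H
  atom 17: C, bond orders sum to 4 (valence 4) → 0 H
  atom 18: C, bond orders sum to 3 (valence 4) → 1 H
  atom 19: C, bond orders sum to 4 (valence 4) → 0 H
  atom 20: C, bond orders sum to 4 (valence 4) → 0 H
  atom 21: N, bond orders sum to 3 (valence 3) → 0 H
Totals → C:14, H:10, F:1, N:1, O:5.
In Hill order: C14H10FNO5.

C14H10FNO5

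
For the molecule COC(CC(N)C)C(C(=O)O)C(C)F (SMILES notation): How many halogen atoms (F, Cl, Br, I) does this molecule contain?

Halogen atoms appear at heavy-atom position 14 (1×F).
Other groups present: 1 carboxylic acid, 1 ether, 1 primary amine.
Halogen count: 1.

1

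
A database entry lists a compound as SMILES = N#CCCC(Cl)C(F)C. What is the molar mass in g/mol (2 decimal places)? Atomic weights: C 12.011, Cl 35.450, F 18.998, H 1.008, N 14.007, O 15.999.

First, the molecular formula is C6H9ClFN (counting implicit H from valence).
  C: 6 × 12.011 = 72.066
  Cl: 1 × 35.450 = 35.450
  F: 1 × 18.998 = 18.998
  H: 9 × 1.008 = 9.072
  N: 1 × 14.007 = 14.007
Sum: 6×12.011 + 1×35.450 + 1×18.998 + 9×1.008 + 1×14.007 = 149.593 → 149.59 g/mol.

149.59 g/mol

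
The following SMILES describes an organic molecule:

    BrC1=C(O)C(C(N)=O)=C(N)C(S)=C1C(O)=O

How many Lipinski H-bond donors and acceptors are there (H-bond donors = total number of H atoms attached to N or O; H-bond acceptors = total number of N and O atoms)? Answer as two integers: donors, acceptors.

6, 6

Donors: find every N or O and count the H atoms it carries.
  atom 4 (O): bond orders sum to 1 → 1 H
  atom 7 (N): bond orders sum to 1 → 2 H
  atom 8 (O): bond orders sum to 2 → 0 H
  atom 10 (N): bond orders sum to 1 → 2 H
  atom 15 (O): bond orders sum to 1 → 1 H
  atom 16 (O): bond orders sum to 2 → 0 H
Lipinski HBD = 6.
Acceptors: N atoms = 2, O atoms = 4 → HBA = 6.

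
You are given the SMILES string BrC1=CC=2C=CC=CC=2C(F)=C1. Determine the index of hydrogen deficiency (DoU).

7

Molecular formula: C10H6BrF.
DoU = (2C + 2 + N − H − X) / 2, where X is the halogen count and O/S are ignored.
    = (2·10 + 2 + 0 − 6 − 2) / 2 = 14 / 2 = 7.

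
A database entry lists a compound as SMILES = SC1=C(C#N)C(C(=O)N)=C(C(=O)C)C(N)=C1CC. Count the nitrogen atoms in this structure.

Scan the SMILES for N atoms (remember two-letter symbols like Cl and Br are single atoms).
Nitrogen count: 3.

3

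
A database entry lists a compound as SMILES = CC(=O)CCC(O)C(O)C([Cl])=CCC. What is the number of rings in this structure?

In SMILES, each pair of matching ring-closure digits denotes one ring-closing bond; the number of such bonds equals the number of independent rings.
Ring-closure bonds here: 0.

0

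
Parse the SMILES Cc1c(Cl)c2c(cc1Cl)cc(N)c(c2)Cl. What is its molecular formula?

Walk through each heavy atom and fill implicit hydrogens from standard valence (C 4, N 3, O 2, S 2, halogen 1); for lowercase aromatic atoms, an aromatic c carries 1 H when it has two neighbours and 0 H with three, and aromatic n carries 0 H:
  atom 1: C, bond orders sum to 1 (valence 4) → 3 H
  atom 2: aromatic c, 3 neighbours → 0 H
  atom 3: aromatic c, 3 neighbours → 0 H
  atom 4: Cl (halogen, monovalent) → 0 H
  atom 5: aromatic c, 3 neighbours → 0 H
  atom 6: aromatic c, 3 neighbours → 0 H
  atom 7: aromatic c, 2 neighbours → 1 H
  atom 8: aromatic c, 3 neighbours → 0 H
  atom 9: Cl (halogen, monovalent) → 0 H
  atom 10: aromatic c, 2 neighbours → 1 H
  atom 11: aromatic c, 3 neighbours → 0 H
  atom 12: N, bond orders sum to 1 (valence 3) → 2 H
  atom 13: aromatic c, 3 neighbours → 0 H
  atom 14: aromatic c, 2 neighbours → 1 H
  atom 15: Cl (halogen, monovalent) → 0 H
Totals → C:11, H:8, Cl:3, N:1.
In Hill order: C11H8Cl3N.

C11H8Cl3N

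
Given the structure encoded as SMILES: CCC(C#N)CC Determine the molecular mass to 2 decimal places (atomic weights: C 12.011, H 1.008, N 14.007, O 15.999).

First, the molecular formula is C6H11N (counting implicit H from valence).
  C: 6 × 12.011 = 72.066
  H: 11 × 1.008 = 11.088
  N: 1 × 14.007 = 14.007
Sum: 6×12.011 + 11×1.008 + 1×14.007 = 97.161 → 97.16 g/mol.

97.16 g/mol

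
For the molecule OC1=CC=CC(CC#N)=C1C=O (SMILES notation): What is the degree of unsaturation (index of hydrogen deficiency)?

Degree of unsaturation = (number of rings) + (number of π bonds).
Ring closures in the SMILES: 1.
π bonds: 4 double bonds (each 1 DoU), 1 triple bond (each 2 DoU) → 6 DoU from unsaturation.
Total DoU = 1 + 6 = 7.

7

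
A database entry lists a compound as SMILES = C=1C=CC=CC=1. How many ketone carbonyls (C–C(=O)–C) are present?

0

Scan the SMILES for the ketone motif — none present.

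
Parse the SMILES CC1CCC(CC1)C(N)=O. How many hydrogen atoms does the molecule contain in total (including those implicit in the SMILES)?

Walk through each heavy atom and fill implicit hydrogens from standard valence (C 4, N 3, O 2, S 2, halogen 1):
  atom 1: C, bond orders sum to 1 (valence 4) → 3 H
  atom 2: C, bond orders sum to 3 (valence 4) → 1 H
  atom 3: C, bond orders sum to 2 (valence 4) → 2 H
  atom 4: C, bond orders sum to 2 (valence 4) → 2 H
  atom 5: C, bond orders sum to 3 (valence 4) → 1 H
  atom 6: C, bond orders sum to 2 (valence 4) → 2 H
  atom 7: C, bond orders sum to 2 (valence 4) → 2 H
  atom 8: C, bond orders sum to 4 (valence 4) → 0 H
  atom 9: N, bond orders sum to 1 (valence 3) → 2 H
  atom 10: O, bond orders sum to 2 (valence 2) → 0 H
Total hydrogens: 15.

15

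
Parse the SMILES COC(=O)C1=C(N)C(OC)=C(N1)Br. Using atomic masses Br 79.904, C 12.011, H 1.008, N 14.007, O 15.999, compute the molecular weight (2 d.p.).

249.06 g/mol

First, the molecular formula is C7H9BrN2O3 (counting implicit H from valence).
  Br: 1 × 79.904 = 79.904
  C: 7 × 12.011 = 84.077
  H: 9 × 1.008 = 9.072
  N: 2 × 14.007 = 28.014
  O: 3 × 15.999 = 47.997
Sum: 1×79.904 + 7×12.011 + 9×1.008 + 2×14.007 + 3×15.999 = 249.064 → 249.06 g/mol.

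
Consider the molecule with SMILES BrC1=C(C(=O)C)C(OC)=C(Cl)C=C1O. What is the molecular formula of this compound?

Walk through each heavy atom and fill implicit hydrogens from standard valence (C 4, N 3, O 2, S 2, halogen 1):
  atom 1: Br (halogen, monovalent) → 0 H
  atom 2: C, bond orders sum to 4 (valence 4) → 0 H
  atom 3: C, bond orders sum to 4 (valence 4) → 0 H
  atom 4: C, bond orders sum to 4 (valence 4) → 0 H
  atom 5: O, bond orders sum to 2 (valence 2) → 0 H
  atom 6: C, bond orders sum to 1 (valence 4) → 3 H
  atom 7: C, bond orders sum to 4 (valence 4) → 0 H
  atom 8: O, bond orders sum to 2 (valence 2) → 0 H
  atom 9: C, bond orders sum to 1 (valence 4) → 3 H
  atom 10: C, bond orders sum to 4 (valence 4) → 0 H
  atom 11: Cl (halogen, monovalent) → 0 H
  atom 12: C, bond orders sum to 3 (valence 4) → 1 H
  atom 13: C, bond orders sum to 4 (valence 4) → 0 H
  atom 14: O, bond orders sum to 1 (valence 2) → 1 H
Totals → C:9, H:8, Br:1, Cl:1, O:3.

C9H8BrClO3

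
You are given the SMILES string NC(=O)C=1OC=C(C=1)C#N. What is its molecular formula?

Walk through each heavy atom and fill implicit hydrogens from standard valence (C 4, N 3, O 2, S 2, halogen 1):
  atom 1: N, bond orders sum to 1 (valence 3) → 2 H
  atom 2: C, bond orders sum to 4 (valence 4) → 0 H
  atom 3: O, bond orders sum to 2 (valence 2) → 0 H
  atom 4: C, bond orders sum to 4 (valence 4) → 0 H
  atom 5: O, bond orders sum to 2 (valence 2) → 0 H
  atom 6: C, bond orders sum to 3 (valence 4) → 1 H
  atom 7: C, bond orders sum to 4 (valence 4) → 0 H
  atom 8: C, bond orders sum to 3 (valence 4) → 1 H
  atom 9: C, bond orders sum to 4 (valence 4) → 0 H
  atom 10: N, bond orders sum to 3 (valence 3) → 0 H
Totals → C:6, H:4, N:2, O:2.
In Hill order: C6H4N2O2.

C6H4N2O2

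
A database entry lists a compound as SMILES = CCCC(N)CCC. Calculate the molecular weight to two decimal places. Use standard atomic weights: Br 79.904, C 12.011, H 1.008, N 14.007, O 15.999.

First, the molecular formula is C7H17N (counting implicit H from valence).
  C: 7 × 12.011 = 84.077
  H: 17 × 1.008 = 17.136
  N: 1 × 14.007 = 14.007
Sum: 7×12.011 + 17×1.008 + 1×14.007 = 115.220 → 115.22 g/mol.

115.22 g/mol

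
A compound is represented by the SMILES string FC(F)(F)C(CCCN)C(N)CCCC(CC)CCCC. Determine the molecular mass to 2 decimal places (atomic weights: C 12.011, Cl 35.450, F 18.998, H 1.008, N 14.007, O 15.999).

First, the molecular formula is C16H33F3N2 (counting implicit H from valence).
  C: 16 × 12.011 = 192.176
  F: 3 × 18.998 = 56.994
  H: 33 × 1.008 = 33.264
  N: 2 × 14.007 = 28.014
Sum: 16×12.011 + 3×18.998 + 33×1.008 + 2×14.007 = 310.448 → 310.45 g/mol.

310.45 g/mol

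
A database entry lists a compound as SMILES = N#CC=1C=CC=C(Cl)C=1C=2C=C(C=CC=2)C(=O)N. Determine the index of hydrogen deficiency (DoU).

11

Degree of unsaturation = (number of rings) + (number of π bonds).
Ring closures in the SMILES: 2.
π bonds: 7 double bonds (each 1 DoU), 1 triple bond (each 2 DoU) → 9 DoU from unsaturation.
Total DoU = 2 + 9 = 11.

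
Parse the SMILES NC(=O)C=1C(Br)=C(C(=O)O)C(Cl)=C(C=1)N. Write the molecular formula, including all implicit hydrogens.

Walk through each heavy atom and fill implicit hydrogens from standard valence (C 4, N 3, O 2, S 2, halogen 1):
  atom 1: N, bond orders sum to 1 (valence 3) → 2 H
  atom 2: C, bond orders sum to 4 (valence 4) → 0 H
  atom 3: O, bond orders sum to 2 (valence 2) → 0 H
  atom 4: C, bond orders sum to 4 (valence 4) → 0 H
  atom 5: C, bond orders sum to 4 (valence 4) → 0 H
  atom 6: Br (halogen, monovalent) → 0 H
  atom 7: C, bond orders sum to 4 (valence 4) → 0 H
  atom 8: C, bond orders sum to 4 (valence 4) → 0 H
  atom 9: O, bond orders sum to 2 (valence 2) → 0 H
  atom 10: O, bond orders sum to 1 (valence 2) → 1 H
  atom 11: C, bond orders sum to 4 (valence 4) → 0 H
  atom 12: Cl (halogen, monovalent) → 0 H
  atom 13: C, bond orders sum to 4 (valence 4) → 0 H
  atom 14: C, bond orders sum to 3 (valence 4) → 1 H
  atom 15: N, bond orders sum to 1 (valence 3) → 2 H
Totals → C:8, H:6, Br:1, Cl:1, N:2, O:3.

C8H6BrClN2O3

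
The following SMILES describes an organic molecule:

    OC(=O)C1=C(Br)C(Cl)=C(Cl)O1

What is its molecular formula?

C5HBrCl2O3

Walk through each heavy atom and fill implicit hydrogens from standard valence (C 4, N 3, O 2, S 2, halogen 1):
  atom 1: O, bond orders sum to 1 (valence 2) → 1 H
  atom 2: C, bond orders sum to 4 (valence 4) → 0 H
  atom 3: O, bond orders sum to 2 (valence 2) → 0 H
  atom 4: C, bond orders sum to 4 (valence 4) → 0 H
  atom 5: C, bond orders sum to 4 (valence 4) → 0 H
  atom 6: Br (halogen, monovalent) → 0 H
  atom 7: C, bond orders sum to 4 (valence 4) → 0 H
  atom 8: Cl (halogen, monovalent) → 0 H
  atom 9: C, bond orders sum to 4 (valence 4) → 0 H
  atom 10: Cl (halogen, monovalent) → 0 H
  atom 11: O, bond orders sum to 2 (valence 2) → 0 H
Totals → C:5, H:1, Br:1, Cl:2, O:3.
In Hill order: C5HBrCl2O3.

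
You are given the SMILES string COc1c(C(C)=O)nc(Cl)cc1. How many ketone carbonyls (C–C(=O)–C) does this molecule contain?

1

The ketone motif appears at heavy-atom position 5 in the SMILES.
Other groups present: 1 ether.
Ketone count: 1.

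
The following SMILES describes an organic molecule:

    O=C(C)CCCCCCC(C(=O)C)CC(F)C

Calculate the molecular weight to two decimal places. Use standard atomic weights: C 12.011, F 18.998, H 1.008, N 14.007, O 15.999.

First, the molecular formula is C14H25FO2 (counting implicit H from valence).
  C: 14 × 12.011 = 168.154
  F: 1 × 18.998 = 18.998
  H: 25 × 1.008 = 25.200
  O: 2 × 15.999 = 31.998
Sum: 14×12.011 + 1×18.998 + 25×1.008 + 2×15.999 = 244.350 → 244.35 g/mol.

244.35 g/mol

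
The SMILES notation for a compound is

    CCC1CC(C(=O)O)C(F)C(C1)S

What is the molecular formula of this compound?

C9H15FO2S

Walk through each heavy atom and fill implicit hydrogens from standard valence (C 4, N 3, O 2, S 2, halogen 1):
  atom 1: C, bond orders sum to 1 (valence 4) → 3 H
  atom 2: C, bond orders sum to 2 (valence 4) → 2 H
  atom 3: C, bond orders sum to 3 (valence 4) → 1 H
  atom 4: C, bond orders sum to 2 (valence 4) → 2 H
  atom 5: C, bond orders sum to 3 (valence 4) → 1 H
  atom 6: C, bond orders sum to 4 (valence 4) → 0 H
  atom 7: O, bond orders sum to 2 (valence 2) → 0 H
  atom 8: O, bond orders sum to 1 (valence 2) → 1 H
  atom 9: C, bond orders sum to 3 (valence 4) → 1 H
  atom 10: F (halogen, monovalent) → 0 H
  atom 11: C, bond orders sum to 3 (valence 4) → 1 H
  atom 12: C, bond orders sum to 2 (valence 4) → 2 H
  atom 13: S, bond orders sum to 1 (valence 2) → 1 H
Totals → C:9, H:15, F:1, O:2, S:1.
In Hill order: C9H15FO2S.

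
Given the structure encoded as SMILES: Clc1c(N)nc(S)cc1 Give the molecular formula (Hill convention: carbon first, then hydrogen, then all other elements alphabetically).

C5H5ClN2S

Walk through each heavy atom and fill implicit hydrogens from standard valence (C 4, N 3, O 2, S 2, halogen 1); for lowercase aromatic atoms, an aromatic c carries 1 H when it has two neighbours and 0 H with three, and aromatic n carries 0 H:
  atom 1: Cl (halogen, monovalent) → 0 H
  atom 2: aromatic c, 3 neighbours → 0 H
  atom 3: aromatic c, 3 neighbours → 0 H
  atom 4: N, bond orders sum to 1 (valence 3) → 2 H
  atom 5: aromatic n, 2 neighbours → 0 H
  atom 6: aromatic c, 3 neighbours → 0 H
  atom 7: S, bond orders sum to 1 (valence 2) → 1 H
  atom 8: aromatic c, 2 neighbours → 1 H
  atom 9: aromatic c, 2 neighbours → 1 H
Totals → C:5, H:5, Cl:1, N:2, S:1.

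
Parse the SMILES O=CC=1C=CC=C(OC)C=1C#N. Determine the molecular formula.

Walk through each heavy atom and fill implicit hydrogens from standard valence (C 4, N 3, O 2, S 2, halogen 1):
  atom 1: O, bond orders sum to 2 (valence 2) → 0 H
  atom 2: C, bond orders sum to 3 (valence 4) → 1 H
  atom 3: C, bond orders sum to 4 (valence 4) → 0 H
  atom 4: C, bond orders sum to 3 (valence 4) → 1 H
  atom 5: C, bond orders sum to 3 (valence 4) → 1 H
  atom 6: C, bond orders sum to 3 (valence 4) → 1 H
  atom 7: C, bond orders sum to 4 (valence 4) → 0 H
  atom 8: O, bond orders sum to 2 (valence 2) → 0 H
  atom 9: C, bond orders sum to 1 (valence 4) → 3 H
  atom 10: C, bond orders sum to 4 (valence 4) → 0 H
  atom 11: C, bond orders sum to 4 (valence 4) → 0 H
  atom 12: N, bond orders sum to 3 (valence 3) → 0 H
Totals → C:9, H:7, N:1, O:2.

C9H7NO2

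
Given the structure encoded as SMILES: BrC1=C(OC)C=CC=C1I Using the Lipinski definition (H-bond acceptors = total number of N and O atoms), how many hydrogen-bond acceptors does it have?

N atoms: 0; O atoms: 1.
Lipinski HBA = 0 + 1 = 1.

1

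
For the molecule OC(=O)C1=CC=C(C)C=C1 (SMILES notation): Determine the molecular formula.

Walk through each heavy atom and fill implicit hydrogens from standard valence (C 4, N 3, O 2, S 2, halogen 1):
  atom 1: O, bond orders sum to 1 (valence 2) → 1 H
  atom 2: C, bond orders sum to 4 (valence 4) → 0 H
  atom 3: O, bond orders sum to 2 (valence 2) → 0 H
  atom 4: C, bond orders sum to 4 (valence 4) → 0 H
  atom 5: C, bond orders sum to 3 (valence 4) → 1 H
  atom 6: C, bond orders sum to 3 (valence 4) → 1 H
  atom 7: C, bond orders sum to 4 (valence 4) → 0 H
  atom 8: C, bond orders sum to 1 (valence 4) → 3 H
  atom 9: C, bond orders sum to 3 (valence 4) → 1 H
  atom 10: C, bond orders sum to 3 (valence 4) → 1 H
Totals → C:8, H:8, O:2.

C8H8O2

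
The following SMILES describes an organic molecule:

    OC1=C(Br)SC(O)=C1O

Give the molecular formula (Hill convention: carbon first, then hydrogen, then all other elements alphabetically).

C4H3BrO3S

Walk through each heavy atom and fill implicit hydrogens from standard valence (C 4, N 3, O 2, S 2, halogen 1):
  atom 1: O, bond orders sum to 1 (valence 2) → 1 H
  atom 2: C, bond orders sum to 4 (valence 4) → 0 H
  atom 3: C, bond orders sum to 4 (valence 4) → 0 H
  atom 4: Br (halogen, monovalent) → 0 H
  atom 5: S, bond orders sum to 2 (valence 2) → 0 H
  atom 6: C, bond orders sum to 4 (valence 4) → 0 H
  atom 7: O, bond orders sum to 1 (valence 2) → 1 H
  atom 8: C, bond orders sum to 4 (valence 4) → 0 H
  atom 9: O, bond orders sum to 1 (valence 2) → 1 H
Totals → C:4, H:3, Br:1, O:3, S:1.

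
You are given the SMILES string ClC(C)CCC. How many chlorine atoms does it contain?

1

Scan the SMILES for Cl atoms (remember two-letter symbols like Cl and Br are single atoms).
Chlorine count: 1.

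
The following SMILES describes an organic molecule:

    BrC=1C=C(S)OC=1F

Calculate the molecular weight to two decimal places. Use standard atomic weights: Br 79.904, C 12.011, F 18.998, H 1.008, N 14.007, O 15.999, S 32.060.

First, the molecular formula is C4H2BrFOS (counting implicit H from valence).
  Br: 1 × 79.904 = 79.904
  C: 4 × 12.011 = 48.044
  F: 1 × 18.998 = 18.998
  H: 2 × 1.008 = 2.016
  O: 1 × 15.999 = 15.999
  S: 1 × 32.060 = 32.060
Sum: 1×79.904 + 4×12.011 + 1×18.998 + 2×1.008 + 1×15.999 + 1×32.060 = 197.021 → 197.02 g/mol.

197.02 g/mol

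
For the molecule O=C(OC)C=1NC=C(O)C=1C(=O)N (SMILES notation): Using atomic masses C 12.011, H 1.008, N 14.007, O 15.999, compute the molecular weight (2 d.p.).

184.15 g/mol

First, the molecular formula is C7H8N2O4 (counting implicit H from valence).
  C: 7 × 12.011 = 84.077
  H: 8 × 1.008 = 8.064
  N: 2 × 14.007 = 28.014
  O: 4 × 15.999 = 63.996
Sum: 7×12.011 + 8×1.008 + 2×14.007 + 4×15.999 = 184.151 → 184.15 g/mol.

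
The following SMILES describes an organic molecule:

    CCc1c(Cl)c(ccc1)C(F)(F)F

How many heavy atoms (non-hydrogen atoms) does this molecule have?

Every atom symbol written in the SMILES (organic subset) is one heavy atom; implicit H are not written.
Heavy atoms by element → C:9, Cl:1, F:3.
Total: 13.

13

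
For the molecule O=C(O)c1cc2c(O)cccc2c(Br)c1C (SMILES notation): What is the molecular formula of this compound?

C12H9BrO3

Walk through each heavy atom and fill implicit hydrogens from standard valence (C 4, N 3, O 2, S 2, halogen 1); for lowercase aromatic atoms, an aromatic c carries 1 H when it has two neighbours and 0 H with three, and aromatic n carries 0 H:
  atom 1: O, bond orders sum to 2 (valence 2) → 0 H
  atom 2: C, bond orders sum to 4 (valence 4) → 0 H
  atom 3: O, bond orders sum to 1 (valence 2) → 1 H
  atom 4: aromatic c, 3 neighbours → 0 H
  atom 5: aromatic c, 2 neighbours → 1 H
  atom 6: aromatic c, 3 neighbours → 0 H
  atom 7: aromatic c, 3 neighbours → 0 H
  atom 8: O, bond orders sum to 1 (valence 2) → 1 H
  atom 9: aromatic c, 2 neighbours → 1 H
  atom 10: aromatic c, 2 neighbours → 1 H
  atom 11: aromatic c, 2 neighbours → 1 H
  atom 12: aromatic c, 3 neighbours → 0 H
  atom 13: aromatic c, 3 neighbours → 0 H
  atom 14: Br (halogen, monovalent) → 0 H
  atom 15: aromatic c, 3 neighbours → 0 H
  atom 16: C, bond orders sum to 1 (valence 4) → 3 H
Totals → C:12, H:9, Br:1, O:3.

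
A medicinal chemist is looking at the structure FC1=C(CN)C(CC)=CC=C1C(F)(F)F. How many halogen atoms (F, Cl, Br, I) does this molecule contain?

Halogen atoms appear at heavy-atom positions 1, 13, 14, 15 (4×F).
Other groups present: 1 primary amine.
Halogen count: 4.

4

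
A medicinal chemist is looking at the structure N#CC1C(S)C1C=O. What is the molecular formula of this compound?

Walk through each heavy atom and fill implicit hydrogens from standard valence (C 4, N 3, O 2, S 2, halogen 1):
  atom 1: N, bond orders sum to 3 (valence 3) → 0 H
  atom 2: C, bond orders sum to 4 (valence 4) → 0 H
  atom 3: C, bond orders sum to 3 (valence 4) → 1 H
  atom 4: C, bond orders sum to 3 (valence 4) → 1 H
  atom 5: S, bond orders sum to 1 (valence 2) → 1 H
  atom 6: C, bond orders sum to 3 (valence 4) → 1 H
  atom 7: C, bond orders sum to 3 (valence 4) → 1 H
  atom 8: O, bond orders sum to 2 (valence 2) → 0 H
Totals → C:5, H:5, N:1, O:1, S:1.
In Hill order: C5H5NOS.

C5H5NOS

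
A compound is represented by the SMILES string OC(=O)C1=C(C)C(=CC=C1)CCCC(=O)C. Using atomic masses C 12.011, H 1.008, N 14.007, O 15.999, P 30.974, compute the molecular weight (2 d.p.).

First, the molecular formula is C13H16O3 (counting implicit H from valence).
  C: 13 × 12.011 = 156.143
  H: 16 × 1.008 = 16.128
  O: 3 × 15.999 = 47.997
Sum: 13×12.011 + 16×1.008 + 3×15.999 = 220.268 → 220.27 g/mol.

220.27 g/mol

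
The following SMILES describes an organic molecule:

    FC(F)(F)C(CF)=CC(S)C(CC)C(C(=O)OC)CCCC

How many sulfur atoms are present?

1

Scan the SMILES for S atoms (remember two-letter symbols like Cl and Br are single atoms).
Sulfur count: 1.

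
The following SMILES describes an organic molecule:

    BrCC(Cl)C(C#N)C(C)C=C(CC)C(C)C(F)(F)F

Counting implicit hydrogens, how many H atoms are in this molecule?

18

Walk through each heavy atom and fill implicit hydrogens from standard valence (C 4, N 3, O 2, S 2, halogen 1):
  atom 1: Br (halogen, monovalent) → 0 H
  atom 2: C, bond orders sum to 2 (valence 4) → 2 H
  atom 3: C, bond orders sum to 3 (valence 4) → 1 H
  atom 4: Cl (halogen, monovalent) → 0 H
  atom 5: C, bond orders sum to 3 (valence 4) → 1 H
  atom 6: C, bond orders sum to 4 (valence 4) → 0 H
  atom 7: N, bond orders sum to 3 (valence 3) → 0 H
  atom 8: C, bond orders sum to 3 (valence 4) → 1 H
  atom 9: C, bond orders sum to 1 (valence 4) → 3 H
  atom 10: C, bond orders sum to 3 (valence 4) → 1 H
  atom 11: C, bond orders sum to 4 (valence 4) → 0 H
  atom 12: C, bond orders sum to 2 (valence 4) → 2 H
  atom 13: C, bond orders sum to 1 (valence 4) → 3 H
  atom 14: C, bond orders sum to 3 (valence 4) → 1 H
  atom 15: C, bond orders sum to 1 (valence 4) → 3 H
  atom 16: C, bond orders sum to 4 (valence 4) → 0 H
  atom 17: F (halogen, monovalent) → 0 H
  atom 18: F (halogen, monovalent) → 0 H
  atom 19: F (halogen, monovalent) → 0 H
Total hydrogens: 18.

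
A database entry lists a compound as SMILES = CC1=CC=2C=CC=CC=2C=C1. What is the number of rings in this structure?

In SMILES, each pair of matching ring-closure digits denotes one ring-closing bond; the number of such bonds equals the number of independent rings.
Ring-closure bonds here: 2.

2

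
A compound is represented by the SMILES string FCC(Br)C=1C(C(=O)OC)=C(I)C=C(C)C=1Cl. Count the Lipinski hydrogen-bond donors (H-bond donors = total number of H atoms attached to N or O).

Donors: find every N or O and count the H atoms it carries.
  atom 8 (O): bond orders sum to 2 → 0 H
  atom 9 (O): bond orders sum to 2 → 0 H
Lipinski HBD = 0.

0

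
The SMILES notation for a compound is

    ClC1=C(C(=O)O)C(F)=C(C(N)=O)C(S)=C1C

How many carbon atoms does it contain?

Count every carbon token in the SMILES (each C, including those in ring-closure positions and inside branches).
Carbon count: 9.

9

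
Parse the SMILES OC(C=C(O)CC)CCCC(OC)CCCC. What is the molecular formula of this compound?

Walk through each heavy atom and fill implicit hydrogens from standard valence (C 4, N 3, O 2, S 2, halogen 1):
  atom 1: O, bond orders sum to 1 (valence 2) → 1 H
  atom 2: C, bond orders sum to 3 (valence 4) → 1 H
  atom 3: C, bond orders sum to 3 (valence 4) → 1 H
  atom 4: C, bond orders sum to 4 (valence 4) → 0 H
  atom 5: O, bond orders sum to 1 (valence 2) → 1 H
  atom 6: C, bond orders sum to 2 (valence 4) → 2 H
  atom 7: C, bond orders sum to 1 (valence 4) → 3 H
  atom 8: C, bond orders sum to 2 (valence 4) → 2 H
  atom 9: C, bond orders sum to 2 (valence 4) → 2 H
  atom 10: C, bond orders sum to 2 (valence 4) → 2 H
  atom 11: C, bond orders sum to 3 (valence 4) → 1 H
  atom 12: O, bond orders sum to 2 (valence 2) → 0 H
  atom 13: C, bond orders sum to 1 (valence 4) → 3 H
  atom 14: C, bond orders sum to 2 (valence 4) → 2 H
  atom 15: C, bond orders sum to 2 (valence 4) → 2 H
  atom 16: C, bond orders sum to 2 (valence 4) → 2 H
  atom 17: C, bond orders sum to 1 (valence 4) → 3 H
Totals → C:14, H:28, O:3.
In Hill order: C14H28O3.

C14H28O3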